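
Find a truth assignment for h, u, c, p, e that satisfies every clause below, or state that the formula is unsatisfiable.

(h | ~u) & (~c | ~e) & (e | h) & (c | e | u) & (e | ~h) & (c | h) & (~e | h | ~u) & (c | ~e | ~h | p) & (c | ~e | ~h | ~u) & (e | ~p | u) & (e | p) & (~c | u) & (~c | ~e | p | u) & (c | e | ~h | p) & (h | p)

h: True; u: False; c: False; p: True; e: True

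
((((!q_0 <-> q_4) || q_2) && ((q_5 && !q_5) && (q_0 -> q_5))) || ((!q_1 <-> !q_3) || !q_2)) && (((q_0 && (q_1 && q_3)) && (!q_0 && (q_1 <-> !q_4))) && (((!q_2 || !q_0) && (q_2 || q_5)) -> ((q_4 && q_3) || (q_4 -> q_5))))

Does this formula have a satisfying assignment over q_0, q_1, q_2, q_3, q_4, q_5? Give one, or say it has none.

Case q_0 = True: the conjunct !q_0 is False.
Case q_0 = False: the conjunct q_0 is False.
Both cases fail — unsatisfiable.

No satisfying assignment exists.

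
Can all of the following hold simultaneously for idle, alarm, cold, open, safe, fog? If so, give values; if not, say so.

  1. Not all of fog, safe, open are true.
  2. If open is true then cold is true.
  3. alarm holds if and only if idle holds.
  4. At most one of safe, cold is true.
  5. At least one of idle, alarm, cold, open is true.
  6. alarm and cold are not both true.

idle=T; alarm=T; cold=F; open=F; safe=F; fog=T

  (1) {fog, safe, open}: 1/3 true — not all ✓
  (2) open=F ⇒ cold: vacuous ✓
  (3) alarm=T, idle=T — same ✓
  (4) {safe, cold}: 0 true — at most one ✓
  (5) {idle, alarm, cold, open}: 2 true — at least one ✓
  (6) alarm=T, cold=F — not both ✓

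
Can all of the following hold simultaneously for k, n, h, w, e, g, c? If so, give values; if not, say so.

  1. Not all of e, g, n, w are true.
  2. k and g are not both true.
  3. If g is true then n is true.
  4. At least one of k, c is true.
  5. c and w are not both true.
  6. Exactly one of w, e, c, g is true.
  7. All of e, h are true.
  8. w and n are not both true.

k: True, n: False, h: True, w: False, e: True, g: False, c: False

  (1) {e, g, n, w}: 1/4 true — not all ✓
  (2) k=T, g=F — not both ✓
  (3) g=F ⇒ n: vacuous ✓
  (4) {k, c}: 1 true — at least one ✓
  (5) c=F, w=F — not both ✓
  (6) {w, e, c, g}: 1 true — exactly one ✓
  (7) {e, h}: all 2 true ✓
  (8) w=F, n=F — not both ✓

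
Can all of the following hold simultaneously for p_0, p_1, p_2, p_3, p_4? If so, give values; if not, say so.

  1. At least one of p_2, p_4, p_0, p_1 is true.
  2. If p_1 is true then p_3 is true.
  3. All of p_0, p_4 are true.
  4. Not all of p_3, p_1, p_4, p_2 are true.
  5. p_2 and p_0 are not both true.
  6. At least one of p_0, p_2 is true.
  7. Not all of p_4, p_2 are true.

p_0 = True, p_1 = False, p_2 = False, p_3 = False, p_4 = True

  (1) {p_2, p_4, p_0, p_1}: 2 true — at least one ✓
  (2) p_1=F ⇒ p_3: vacuous ✓
  (3) {p_0, p_4}: all 2 true ✓
  (4) {p_3, p_1, p_4, p_2}: 1/4 true — not all ✓
  (5) p_2=F, p_0=T — not both ✓
  (6) {p_0, p_2}: 1 true — at least one ✓
  (7) {p_4, p_2}: 1/2 true — not all ✓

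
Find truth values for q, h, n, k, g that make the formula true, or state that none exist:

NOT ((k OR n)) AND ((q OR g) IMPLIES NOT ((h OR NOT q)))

q=T; h=F; n=F; k=F; g=T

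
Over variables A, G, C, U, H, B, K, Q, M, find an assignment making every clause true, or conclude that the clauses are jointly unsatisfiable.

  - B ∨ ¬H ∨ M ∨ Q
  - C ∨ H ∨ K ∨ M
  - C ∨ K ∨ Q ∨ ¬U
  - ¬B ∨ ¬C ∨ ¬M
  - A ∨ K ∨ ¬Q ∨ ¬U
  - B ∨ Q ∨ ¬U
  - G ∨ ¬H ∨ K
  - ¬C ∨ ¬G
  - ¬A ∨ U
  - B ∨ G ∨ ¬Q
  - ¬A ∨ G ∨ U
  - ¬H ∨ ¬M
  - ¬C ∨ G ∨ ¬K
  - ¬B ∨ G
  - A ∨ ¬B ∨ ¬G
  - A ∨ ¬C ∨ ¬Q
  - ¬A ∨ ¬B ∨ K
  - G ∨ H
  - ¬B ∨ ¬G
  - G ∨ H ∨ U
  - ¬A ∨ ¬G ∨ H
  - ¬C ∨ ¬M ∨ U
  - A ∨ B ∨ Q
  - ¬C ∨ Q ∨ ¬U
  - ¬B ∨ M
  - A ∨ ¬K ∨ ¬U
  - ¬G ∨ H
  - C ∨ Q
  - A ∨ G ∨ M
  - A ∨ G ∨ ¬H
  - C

The formula is unsatisfiable.

Case C = True:
  (¬C ∨ ¬G) forces G = False.
  (¬C ∨ G ∨ ¬K) forces K = False.
  (G ∨ ¬H ∨ K) forces H = False.
  Clause (G ∨ H) is falsified — contradiction.
Case C = False:
  Clause (C) is falsified — contradiction.
Both cases fail, so the formula is unsatisfiable.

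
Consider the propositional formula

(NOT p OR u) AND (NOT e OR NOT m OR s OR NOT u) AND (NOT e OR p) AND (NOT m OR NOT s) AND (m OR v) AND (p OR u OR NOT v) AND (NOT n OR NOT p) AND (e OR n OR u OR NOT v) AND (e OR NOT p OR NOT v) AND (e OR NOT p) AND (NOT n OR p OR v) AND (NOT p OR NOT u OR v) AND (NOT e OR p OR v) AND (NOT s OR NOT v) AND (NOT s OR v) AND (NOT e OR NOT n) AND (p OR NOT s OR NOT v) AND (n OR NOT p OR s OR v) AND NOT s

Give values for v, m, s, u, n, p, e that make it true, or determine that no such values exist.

v = True, m = True, s = False, u = True, n = True, p = False, e = False

Unit clause (NOT s) forces s = False.
Set v = True.
Set m = True.
Try u = False:
  (NOT p OR u) forces p = False.
  clause (p OR u OR NOT v) is falsified — backtrack.
So u = True.
  then (NOT e OR NOT m OR s OR NOT u) forces e = False.
  then (e OR NOT p OR NOT v) forces p = False.
Set n = True.
All clauses satisfied.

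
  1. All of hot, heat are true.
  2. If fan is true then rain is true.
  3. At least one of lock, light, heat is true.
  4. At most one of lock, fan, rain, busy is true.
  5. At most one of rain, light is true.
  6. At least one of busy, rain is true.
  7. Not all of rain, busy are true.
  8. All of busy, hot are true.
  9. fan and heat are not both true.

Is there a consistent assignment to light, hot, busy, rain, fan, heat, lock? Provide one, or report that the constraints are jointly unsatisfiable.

light = False; hot = True; busy = True; rain = False; fan = False; heat = True; lock = False

  (1) {hot, heat}: all 2 true ✓
  (2) fan=F ⇒ rain: vacuous ✓
  (3) {lock, light, heat}: 1 true — at least one ✓
  (4) {lock, fan, rain, busy}: 1 true — at most one ✓
  (5) {rain, light}: 0 true — at most one ✓
  (6) {busy, rain}: 1 true — at least one ✓
  (7) {rain, busy}: 1/2 true — not all ✓
  (8) {busy, hot}: all 2 true ✓
  (9) fan=F, heat=T — not both ✓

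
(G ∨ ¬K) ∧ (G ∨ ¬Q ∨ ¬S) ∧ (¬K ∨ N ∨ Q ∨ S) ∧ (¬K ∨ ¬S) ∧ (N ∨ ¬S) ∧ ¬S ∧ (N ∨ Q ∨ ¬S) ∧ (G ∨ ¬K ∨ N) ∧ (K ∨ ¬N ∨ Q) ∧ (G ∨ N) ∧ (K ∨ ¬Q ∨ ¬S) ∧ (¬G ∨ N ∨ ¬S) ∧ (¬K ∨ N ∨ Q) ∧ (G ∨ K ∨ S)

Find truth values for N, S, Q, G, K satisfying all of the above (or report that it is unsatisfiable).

N: True, S: False, Q: True, G: True, K: True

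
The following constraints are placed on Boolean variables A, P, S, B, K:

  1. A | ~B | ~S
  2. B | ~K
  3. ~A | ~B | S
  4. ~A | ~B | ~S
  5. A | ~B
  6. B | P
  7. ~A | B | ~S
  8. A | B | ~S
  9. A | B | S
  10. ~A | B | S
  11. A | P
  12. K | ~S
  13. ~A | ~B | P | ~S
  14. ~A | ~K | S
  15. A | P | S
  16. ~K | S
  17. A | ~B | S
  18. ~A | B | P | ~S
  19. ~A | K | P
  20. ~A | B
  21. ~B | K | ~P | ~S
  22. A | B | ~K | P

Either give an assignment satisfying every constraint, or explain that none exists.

UNSATISFIABLE

Case A = True:
  (~A | B) forces B = True.
  (~A | ~B | S) forces S = True.
  Clause (~A | ~B | ~S) is falsified — contradiction.
Case A = False:
  (A | ~B) forces B = False.
  (B | ~K) forces K = False.
  (B | P) forces P = True.
  (A | B | ~S) forces S = False.
  Clause (A | B | S) is falsified — contradiction.
Both cases fail, so the formula is unsatisfiable.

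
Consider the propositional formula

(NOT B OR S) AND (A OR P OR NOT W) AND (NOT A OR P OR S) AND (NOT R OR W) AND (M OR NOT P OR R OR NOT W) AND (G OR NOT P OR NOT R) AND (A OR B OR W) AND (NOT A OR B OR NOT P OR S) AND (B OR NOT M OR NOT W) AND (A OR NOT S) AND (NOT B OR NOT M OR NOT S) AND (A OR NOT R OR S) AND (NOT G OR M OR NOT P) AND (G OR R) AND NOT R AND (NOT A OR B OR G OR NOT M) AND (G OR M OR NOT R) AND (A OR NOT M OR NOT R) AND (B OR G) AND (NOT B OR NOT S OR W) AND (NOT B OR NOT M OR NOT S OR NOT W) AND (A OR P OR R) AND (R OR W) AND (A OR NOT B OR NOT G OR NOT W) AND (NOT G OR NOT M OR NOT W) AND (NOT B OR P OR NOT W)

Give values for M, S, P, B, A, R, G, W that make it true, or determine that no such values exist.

M=F; S=T; P=F; B=F; A=T; R=F; G=T; W=T

Unit clause (NOT R) forces R = False.
In (R OR W) only W is left, so W = True.
In (G OR R) only G is left, so G = True.
In (NOT G OR NOT M OR NOT W) only NOT M is left, so M = False.
In (M OR NOT P OR R OR NOT W) only NOT P is left, so P = False.
In (A OR P OR R) only A is left, so A = True.
In (NOT B OR P OR NOT W) only NOT B is left, so B = False.
In (NOT A OR P OR S) only S is left, so S = True.
All clauses satisfied.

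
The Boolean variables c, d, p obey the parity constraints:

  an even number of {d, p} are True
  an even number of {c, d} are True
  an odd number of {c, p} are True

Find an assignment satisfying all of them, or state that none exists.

Adding constraints 1, 2, 3 mod 2: every variable appears an even number of times on the left, so the left side is 0.
But the right sides sum to 1 (mod 2). 0 ≠ 1 — the system is inconsistent.

The formula is unsatisfiable.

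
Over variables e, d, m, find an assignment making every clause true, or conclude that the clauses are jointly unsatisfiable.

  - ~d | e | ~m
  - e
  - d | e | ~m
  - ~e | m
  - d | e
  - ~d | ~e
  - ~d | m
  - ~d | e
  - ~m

Case e = True:
  (~e | m) forces m = True.
  Clause (~m) is falsified — contradiction.
Case e = False:
  Clause (e) is falsified — contradiction.
Both cases fail, so the formula is unsatisfiable.

No satisfying assignment exists.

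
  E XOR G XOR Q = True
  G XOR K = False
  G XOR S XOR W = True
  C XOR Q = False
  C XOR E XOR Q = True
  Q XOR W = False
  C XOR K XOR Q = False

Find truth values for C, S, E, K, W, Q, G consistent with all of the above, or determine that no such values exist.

C=F; S=T; E=T; K=F; W=F; Q=F; G=F

E XOR G XOR Q = T XOR F XOR F = True ✓
G XOR K = F XOR F = False ✓
G XOR S XOR W = F XOR T XOR F = True ✓
C XOR Q = F XOR F = False ✓
C XOR E XOR Q = F XOR T XOR F = True ✓
Q XOR W = F XOR F = False ✓
C XOR K XOR Q = F XOR F XOR F = False ✓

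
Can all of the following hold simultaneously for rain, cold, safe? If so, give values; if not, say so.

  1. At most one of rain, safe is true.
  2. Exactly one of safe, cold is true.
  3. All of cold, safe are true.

Case cold = True:
  (2) with cold=T forces safe = False.
  Constraint (3) is violated (safe=F) — contradiction.
Case cold = False:
  Constraint (3) is violated (cold=F) — contradiction.
Both cases fail — unsatisfiable.

Unsatisfiable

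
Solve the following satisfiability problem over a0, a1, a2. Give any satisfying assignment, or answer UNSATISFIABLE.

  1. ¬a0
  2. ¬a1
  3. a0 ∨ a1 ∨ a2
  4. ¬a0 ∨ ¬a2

a0: False; a1: False; a2: True

Unit clause (¬a0) forces a0 = False.
Unit clause (¬a1) forces a1 = False.
In (a0 ∨ a1 ∨ a2) only a2 is left, so a2 = True.
Check each clause:
  (¬a0): ¬a0 holds.
  (¬a1): ¬a1 holds.
  (a0 ∨ a1 ∨ a2): a2 holds.
  (¬a0 ∨ ¬a2): ¬a0 holds.
All clauses satisfied.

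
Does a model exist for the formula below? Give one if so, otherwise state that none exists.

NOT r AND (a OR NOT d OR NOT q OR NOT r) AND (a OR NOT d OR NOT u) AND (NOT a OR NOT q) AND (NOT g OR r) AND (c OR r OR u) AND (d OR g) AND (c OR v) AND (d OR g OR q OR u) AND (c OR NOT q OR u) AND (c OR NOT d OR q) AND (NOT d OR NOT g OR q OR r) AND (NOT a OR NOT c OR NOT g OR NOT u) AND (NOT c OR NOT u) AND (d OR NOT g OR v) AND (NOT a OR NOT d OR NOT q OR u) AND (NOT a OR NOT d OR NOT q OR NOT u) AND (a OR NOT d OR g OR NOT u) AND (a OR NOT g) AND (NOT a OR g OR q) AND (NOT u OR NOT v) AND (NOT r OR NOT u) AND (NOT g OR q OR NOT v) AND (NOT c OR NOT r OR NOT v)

u: False; q: False; c: True; d: True; g: False; a: False; v: True; r: False

Unit clause (NOT r) forces r = False.
In (NOT g OR r) only NOT g is left, so g = False.
In (d OR g) only d is left, so d = True.
Try u = True:
  (a OR NOT d OR NOT u) forces a = True.
  (NOT a OR NOT q) forces q = False.
  clause (NOT a OR g OR q) is falsified — backtrack.
So u = False.
  then (c OR r OR u) forces c = True.
Set q = False.
  then (NOT a OR g OR q) forces a = False.
Set v = True.
All clauses satisfied.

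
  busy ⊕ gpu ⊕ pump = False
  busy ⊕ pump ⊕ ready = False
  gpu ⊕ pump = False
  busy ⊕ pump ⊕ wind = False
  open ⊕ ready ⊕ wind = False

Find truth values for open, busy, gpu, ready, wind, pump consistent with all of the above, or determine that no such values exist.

open = False, busy = False, gpu = True, ready = True, wind = True, pump = True

busy ⊕ gpu ⊕ pump = F ⊕ T ⊕ T = False ✓
busy ⊕ pump ⊕ ready = F ⊕ T ⊕ T = False ✓
gpu ⊕ pump = T ⊕ T = False ✓
busy ⊕ pump ⊕ wind = F ⊕ T ⊕ T = False ✓
open ⊕ ready ⊕ wind = F ⊕ T ⊕ T = False ✓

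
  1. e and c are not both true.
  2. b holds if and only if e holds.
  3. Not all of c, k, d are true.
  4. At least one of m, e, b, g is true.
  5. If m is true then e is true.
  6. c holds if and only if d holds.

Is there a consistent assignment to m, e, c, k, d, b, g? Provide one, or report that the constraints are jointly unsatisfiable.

m=T, e=T, c=F, k=T, d=F, b=T, g=F

  (1) e=T, c=F — not both ✓
  (2) b=T, e=T — same ✓
  (3) {c, k, d}: 1/3 true — not all ✓
  (4) {m, e, b, g}: 3 true — at least one ✓
  (5) m=T ⇒ e: T ✓
  (6) c=F, d=F — same ✓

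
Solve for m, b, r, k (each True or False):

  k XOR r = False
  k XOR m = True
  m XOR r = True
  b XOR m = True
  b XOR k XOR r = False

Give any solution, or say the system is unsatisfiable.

m: True; b: False; r: False; k: False

k XOR r = F XOR F = False ✓
k XOR m = F XOR T = True ✓
m XOR r = T XOR F = True ✓
b XOR m = F XOR T = True ✓
b XOR k XOR r = F XOR F XOR F = False ✓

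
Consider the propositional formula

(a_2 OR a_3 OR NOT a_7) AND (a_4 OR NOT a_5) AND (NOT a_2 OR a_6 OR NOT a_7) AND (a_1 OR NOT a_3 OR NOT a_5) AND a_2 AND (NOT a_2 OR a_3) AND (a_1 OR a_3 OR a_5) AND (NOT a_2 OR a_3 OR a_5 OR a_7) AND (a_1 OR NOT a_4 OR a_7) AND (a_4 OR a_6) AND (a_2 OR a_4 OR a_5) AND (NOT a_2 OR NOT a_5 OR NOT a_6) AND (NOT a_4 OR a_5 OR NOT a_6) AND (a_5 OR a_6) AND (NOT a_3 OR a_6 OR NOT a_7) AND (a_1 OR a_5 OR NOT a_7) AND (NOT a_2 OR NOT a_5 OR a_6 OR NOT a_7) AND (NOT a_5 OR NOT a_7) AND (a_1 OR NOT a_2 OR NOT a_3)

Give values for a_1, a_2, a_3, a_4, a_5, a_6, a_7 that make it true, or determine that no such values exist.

Unit clause (a_2) forces a_2 = True.
In (NOT a_2 OR a_3) only a_3 is left, so a_3 = True.
In (a_1 OR NOT a_2 OR NOT a_3) only a_1 is left, so a_1 = True.
Set a_4 = False.
  then (a_4 OR NOT a_5) forces a_5 = False.
  then (a_4 OR a_6) forces a_6 = True.
Set a_7 = True.
All clauses satisfied.

a_1 = True, a_2 = True, a_3 = True, a_4 = False, a_5 = False, a_6 = True, a_7 = True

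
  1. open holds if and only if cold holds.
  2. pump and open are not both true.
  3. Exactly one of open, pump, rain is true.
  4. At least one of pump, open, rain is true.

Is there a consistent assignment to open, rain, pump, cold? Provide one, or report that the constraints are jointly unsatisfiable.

open = False, rain = True, pump = False, cold = False

  (1) open=F, cold=F — same ✓
  (2) pump=F, open=F — not both ✓
  (3) {open, pump, rain}: 1 true — exactly one ✓
  (4) {pump, open, rain}: 1 true — at least one ✓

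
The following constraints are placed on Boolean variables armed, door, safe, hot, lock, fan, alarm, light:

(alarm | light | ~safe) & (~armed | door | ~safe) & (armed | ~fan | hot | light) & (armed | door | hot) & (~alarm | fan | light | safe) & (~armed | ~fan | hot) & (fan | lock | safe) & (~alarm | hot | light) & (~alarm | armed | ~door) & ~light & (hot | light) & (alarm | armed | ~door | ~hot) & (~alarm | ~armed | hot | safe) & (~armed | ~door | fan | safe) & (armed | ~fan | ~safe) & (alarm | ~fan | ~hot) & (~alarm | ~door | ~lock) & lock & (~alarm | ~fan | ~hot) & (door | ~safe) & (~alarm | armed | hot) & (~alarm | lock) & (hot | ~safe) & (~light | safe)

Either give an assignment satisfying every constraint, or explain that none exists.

Unit clause (~light) forces light = False.
In (hot | light) only hot is left, so hot = True.
Unit clause (lock) forces lock = True.
Set armed = False.
Try door = True:
  (~alarm | armed | ~door) forces alarm = False.
  clause (alarm | armed | ~door | ~hot) is falsified — backtrack.
So door = False.
  then (door | ~safe) forces safe = False.
Set fan = False.
  then (~alarm | fan | light | safe) forces alarm = False.
All clauses satisfied.

armed = False, door = False, safe = False, hot = True, lock = True, fan = False, alarm = False, light = False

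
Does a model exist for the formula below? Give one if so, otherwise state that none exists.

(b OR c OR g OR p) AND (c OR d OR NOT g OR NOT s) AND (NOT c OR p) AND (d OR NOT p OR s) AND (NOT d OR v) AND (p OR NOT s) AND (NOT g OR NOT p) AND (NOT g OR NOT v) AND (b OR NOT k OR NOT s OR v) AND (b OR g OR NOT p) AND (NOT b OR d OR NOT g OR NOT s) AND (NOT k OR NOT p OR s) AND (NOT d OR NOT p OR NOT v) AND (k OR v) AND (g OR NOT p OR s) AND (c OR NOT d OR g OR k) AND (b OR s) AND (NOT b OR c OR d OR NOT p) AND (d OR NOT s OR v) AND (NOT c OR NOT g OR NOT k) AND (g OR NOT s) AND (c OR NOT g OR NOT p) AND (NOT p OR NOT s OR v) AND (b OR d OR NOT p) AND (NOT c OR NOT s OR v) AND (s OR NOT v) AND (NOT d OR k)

g=T, s=F, d=F, v=F, c=F, b=T, p=F, k=T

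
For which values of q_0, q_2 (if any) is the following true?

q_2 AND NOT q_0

q_0: False; q_2: True

  NOT q_0 = True
Both conjuncts True, so the formula holds.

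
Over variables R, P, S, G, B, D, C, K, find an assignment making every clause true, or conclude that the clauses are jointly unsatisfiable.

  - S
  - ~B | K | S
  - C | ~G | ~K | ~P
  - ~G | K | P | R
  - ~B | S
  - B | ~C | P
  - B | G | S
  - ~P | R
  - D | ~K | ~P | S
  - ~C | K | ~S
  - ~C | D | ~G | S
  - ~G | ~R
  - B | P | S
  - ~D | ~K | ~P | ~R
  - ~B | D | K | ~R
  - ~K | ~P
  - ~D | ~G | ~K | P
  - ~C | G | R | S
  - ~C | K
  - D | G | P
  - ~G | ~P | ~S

Unit clause (S) forces S = True.
Set R = True.
  then (~G | ~R) forces G = False.
Set P = True.
  then (~K | ~P) forces K = False.
  then (~C | K) forces C = False.
Set B = False.
Set D = True.
All clauses satisfied.

R=T; P=T; S=T; G=F; B=F; D=T; C=F; K=F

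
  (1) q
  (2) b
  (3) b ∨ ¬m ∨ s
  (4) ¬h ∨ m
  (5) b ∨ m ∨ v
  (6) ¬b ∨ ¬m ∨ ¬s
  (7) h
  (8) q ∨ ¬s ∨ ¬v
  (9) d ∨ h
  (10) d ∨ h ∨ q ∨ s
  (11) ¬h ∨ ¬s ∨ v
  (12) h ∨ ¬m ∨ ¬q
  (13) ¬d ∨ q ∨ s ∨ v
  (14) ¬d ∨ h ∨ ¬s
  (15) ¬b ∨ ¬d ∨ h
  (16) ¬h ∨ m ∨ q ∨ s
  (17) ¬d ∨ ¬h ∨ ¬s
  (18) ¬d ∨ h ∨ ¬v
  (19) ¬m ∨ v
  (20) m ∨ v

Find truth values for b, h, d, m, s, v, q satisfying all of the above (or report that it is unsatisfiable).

b = True, h = True, d = False, m = True, s = False, v = True, q = True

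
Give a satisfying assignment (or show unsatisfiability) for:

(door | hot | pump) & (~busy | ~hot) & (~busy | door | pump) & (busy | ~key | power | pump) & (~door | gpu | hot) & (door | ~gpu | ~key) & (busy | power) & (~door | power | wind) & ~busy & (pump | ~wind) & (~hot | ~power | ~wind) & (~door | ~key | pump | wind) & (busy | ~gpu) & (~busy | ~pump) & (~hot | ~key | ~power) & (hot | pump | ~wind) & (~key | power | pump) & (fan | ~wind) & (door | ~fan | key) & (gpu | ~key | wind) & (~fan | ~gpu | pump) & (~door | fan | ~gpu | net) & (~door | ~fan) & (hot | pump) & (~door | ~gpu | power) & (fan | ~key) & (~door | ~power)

Unit clause (~busy) forces busy = False.
In (busy | ~gpu) only ~gpu is left, so gpu = False.
In (busy | power) only power is left, so power = True.
In (~door | ~power) only ~door is left, so door = False.
Set fan = False.
  then (fan | ~wind) forces wind = False.
  then (gpu | ~key | wind) forces key = False.
Set pump = True.
Set net = True.
Set hot = False.
All clauses satisfied.

fan = False; power = True; pump = True; wind = False; net = True; busy = False; door = False; key = False; gpu = False; hot = False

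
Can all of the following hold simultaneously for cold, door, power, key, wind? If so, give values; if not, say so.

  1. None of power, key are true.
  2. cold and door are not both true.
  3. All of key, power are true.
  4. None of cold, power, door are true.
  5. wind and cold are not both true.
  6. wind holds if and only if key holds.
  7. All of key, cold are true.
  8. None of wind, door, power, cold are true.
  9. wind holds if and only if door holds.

The formula is unsatisfiable.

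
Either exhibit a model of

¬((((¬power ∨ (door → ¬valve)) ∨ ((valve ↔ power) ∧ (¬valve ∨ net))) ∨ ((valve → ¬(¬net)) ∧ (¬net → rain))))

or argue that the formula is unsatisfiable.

net: False, rain: False, power: True, valve: True, door: True

  ¬((((¬power ∨ (door → ¬valve)) ∨ ((valve ↔ power) ∧ (¬valve ∨ net))) ∨ ((valve → ¬(¬net)) ∧ (¬net → rain)))) = True
    ((¬power ∨ (door → ¬valve)) ∨ ((valve ↔ power) ∧ (¬valve ∨ net))) ∨ ((valve → ¬(¬net)) ∧ (¬net → rain)) = False
      (¬power ∨ (door → ¬valve)) ∨ ((valve ↔ power) ∧ (¬valve ∨ net)) = False
        ¬power ∨ (door → ¬valve) = False
          ¬power = False
          door → ¬valve = False
            ¬valve = False
        (valve ↔ power) ∧ (¬valve ∨ net) = False
          valve ↔ power = True
          ¬valve ∨ net = False
            ¬valve = False
      (valve → ¬(¬net)) ∧ (¬net → rain) = False
        valve → ¬(¬net) = False
          ¬(¬net) = False
            ¬net = True
        ¬net → rain = False
          ¬net = True
The formula evaluates to True.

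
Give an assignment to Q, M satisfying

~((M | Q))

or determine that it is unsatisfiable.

Q: False, M: False

  ~((M | Q)) = True
    M | Q = False
The formula evaluates to True.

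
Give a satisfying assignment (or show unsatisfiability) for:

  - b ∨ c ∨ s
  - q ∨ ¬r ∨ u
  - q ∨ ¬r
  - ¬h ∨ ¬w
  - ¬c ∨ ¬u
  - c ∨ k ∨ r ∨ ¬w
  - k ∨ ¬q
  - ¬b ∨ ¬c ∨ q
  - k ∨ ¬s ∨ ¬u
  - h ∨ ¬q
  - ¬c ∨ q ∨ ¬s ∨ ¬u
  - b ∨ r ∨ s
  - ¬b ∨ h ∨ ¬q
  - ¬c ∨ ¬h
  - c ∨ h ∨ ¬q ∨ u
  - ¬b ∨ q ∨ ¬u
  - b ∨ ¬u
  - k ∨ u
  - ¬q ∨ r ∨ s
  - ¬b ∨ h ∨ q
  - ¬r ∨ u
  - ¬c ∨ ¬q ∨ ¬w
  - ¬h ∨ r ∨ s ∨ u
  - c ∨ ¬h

w: False, c: True, r: False, h: False, s: True, q: False, u: False, k: True, b: False

Set w = False.
Set c = True.
  then (¬c ∨ ¬u) forces u = False.
  then (¬c ∨ ¬h) forces h = False.
  then (k ∨ u) forces k = True.
  then (¬r ∨ u) forces r = False.
  then (h ∨ ¬q) forces q = False.
  then (¬b ∨ h ∨ q) forces b = False.
  then (b ∨ r ∨ s) forces s = True.
All clauses satisfied.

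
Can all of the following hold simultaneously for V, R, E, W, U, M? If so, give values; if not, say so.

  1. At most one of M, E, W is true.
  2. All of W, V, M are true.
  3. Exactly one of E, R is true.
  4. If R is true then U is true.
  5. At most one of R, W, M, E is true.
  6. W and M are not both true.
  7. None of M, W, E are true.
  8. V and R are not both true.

UNSATISFIABLE

Case W = True:
  Constraint (7) is violated (W=T) — contradiction.
Case W = False:
  Constraint (2) is violated (W=F) — contradiction.
Both cases fail — unsatisfiable.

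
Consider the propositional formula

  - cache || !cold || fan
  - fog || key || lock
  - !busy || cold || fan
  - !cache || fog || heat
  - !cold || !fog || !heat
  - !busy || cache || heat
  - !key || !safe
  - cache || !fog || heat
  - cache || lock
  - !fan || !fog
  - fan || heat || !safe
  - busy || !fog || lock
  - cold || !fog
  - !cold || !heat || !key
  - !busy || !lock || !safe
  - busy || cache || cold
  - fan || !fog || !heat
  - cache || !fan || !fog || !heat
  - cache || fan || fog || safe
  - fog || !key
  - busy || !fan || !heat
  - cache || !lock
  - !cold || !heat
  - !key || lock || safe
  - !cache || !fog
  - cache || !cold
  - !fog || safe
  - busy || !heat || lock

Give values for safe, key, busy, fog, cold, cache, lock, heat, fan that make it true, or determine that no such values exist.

Set safe = False.
  then (!fog || safe) forces fog = False.
  then (fog || !key) forces key = False.
  then (fog || key || lock) forces lock = True.
  then (cache || !lock) forces cache = True.
  then (!cache || fog || heat) forces heat = True.
  then (!cold || !heat) forces cold = False.
Set busy = True.
  then (!busy || cold || fan) forces fan = True.
All clauses satisfied.

safe = False, key = False, busy = True, fog = False, cold = False, cache = True, lock = True, heat = True, fan = True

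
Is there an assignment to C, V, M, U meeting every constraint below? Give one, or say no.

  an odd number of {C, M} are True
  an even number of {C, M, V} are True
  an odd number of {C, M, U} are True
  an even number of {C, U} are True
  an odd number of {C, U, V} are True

C=F, V=T, M=T, U=F

{C, M}: 1 true → odd ✓
{C, M, V}: 2 true → even ✓
{C, M, U}: 1 true → odd ✓
{C, U}: 0 true → even ✓
{C, U, V}: 1 true → odd ✓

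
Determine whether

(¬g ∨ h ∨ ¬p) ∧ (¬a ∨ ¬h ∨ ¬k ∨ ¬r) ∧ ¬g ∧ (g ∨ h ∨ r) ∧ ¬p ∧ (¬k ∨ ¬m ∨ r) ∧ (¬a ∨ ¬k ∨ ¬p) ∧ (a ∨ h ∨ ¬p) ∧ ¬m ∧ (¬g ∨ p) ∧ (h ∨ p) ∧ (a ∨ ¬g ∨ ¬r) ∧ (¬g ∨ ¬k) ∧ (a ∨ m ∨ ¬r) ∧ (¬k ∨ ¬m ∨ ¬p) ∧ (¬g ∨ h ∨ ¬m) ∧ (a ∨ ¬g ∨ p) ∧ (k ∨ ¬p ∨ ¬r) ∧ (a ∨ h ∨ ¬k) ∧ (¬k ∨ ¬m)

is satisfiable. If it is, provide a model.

m = False; a = True; r = False; p = False; k = False; g = False; h = True

Unit clause (¬g) forces g = False.
Unit clause (¬p) forces p = False.
Unit clause (¬m) forces m = False.
In (h ∨ p) only h is left, so h = True.
Set a = True.
Set r = False.
Set k = False.
All clauses satisfied.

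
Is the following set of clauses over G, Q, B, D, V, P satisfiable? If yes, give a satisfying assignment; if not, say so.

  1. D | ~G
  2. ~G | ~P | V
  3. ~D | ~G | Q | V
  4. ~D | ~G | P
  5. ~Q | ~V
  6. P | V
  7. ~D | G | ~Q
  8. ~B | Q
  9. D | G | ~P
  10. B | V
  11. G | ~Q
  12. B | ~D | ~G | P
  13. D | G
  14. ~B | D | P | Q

Set G = False.
  then (G | ~Q) forces Q = False.
  then (D | G) forces D = True.
  then (~B | Q) forces B = False.
  then (B | V) forces V = True.
Set P = False.
All clauses satisfied.

G = False; Q = False; B = False; D = True; V = True; P = False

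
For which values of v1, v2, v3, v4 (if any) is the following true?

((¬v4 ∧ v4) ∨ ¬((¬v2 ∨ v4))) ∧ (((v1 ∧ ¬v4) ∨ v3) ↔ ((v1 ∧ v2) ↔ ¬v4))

v1 = False, v2 = True, v3 = False, v4 = False

  (¬v4 ∧ v4) ∨ ¬((¬v2 ∨ v4)) = True
    ¬v4 ∧ v4 = False
      ¬v4 = True
    ¬((¬v2 ∨ v4)) = True
      ¬v2 ∨ v4 = False
        ¬v2 = False
  ((v1 ∧ ¬v4) ∨ v3) ↔ ((v1 ∧ v2) ↔ ¬v4) = True
    (v1 ∧ ¬v4) ∨ v3 = False
      v1 ∧ ¬v4 = False
        ¬v4 = True
    (v1 ∧ v2) ↔ ¬v4 = False
      v1 ∧ v2 = False
      ¬v4 = True
Both conjuncts True, so the formula holds.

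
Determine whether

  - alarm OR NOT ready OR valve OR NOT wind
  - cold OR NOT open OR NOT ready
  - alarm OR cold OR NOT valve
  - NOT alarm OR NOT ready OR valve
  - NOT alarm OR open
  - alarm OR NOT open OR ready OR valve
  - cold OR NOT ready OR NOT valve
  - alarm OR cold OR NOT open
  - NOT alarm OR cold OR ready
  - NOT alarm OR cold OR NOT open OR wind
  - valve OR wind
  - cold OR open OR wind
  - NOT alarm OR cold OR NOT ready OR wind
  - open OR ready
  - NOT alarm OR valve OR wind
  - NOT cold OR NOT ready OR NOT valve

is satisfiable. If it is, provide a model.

alarm: False, wind: False, ready: False, cold: True, open: True, valve: True

Set alarm = False.
Set wind = False.
  then (valve OR wind) forces valve = True.
  then (alarm OR cold OR NOT valve) forces cold = True.
  then (NOT cold OR NOT ready OR NOT valve) forces ready = False.
  then (open OR ready) forces open = True.
All clauses satisfied.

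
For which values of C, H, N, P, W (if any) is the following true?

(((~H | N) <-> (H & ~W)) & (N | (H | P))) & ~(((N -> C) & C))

C = False, H = True, N = False, P = False, W = True

  ((~H | N) <-> (H & ~W)) & (N | (H | P)) = True
    (~H | N) <-> (H & ~W) = True
      ~H | N = False
        ~H = False
      H & ~W = False
        ~W = False
    N | (H | P) = True
      H | P = True
  ~(((N -> C) & C)) = True
    (N -> C) & C = False
      N -> C = True
Both conjuncts True, so the formula holds.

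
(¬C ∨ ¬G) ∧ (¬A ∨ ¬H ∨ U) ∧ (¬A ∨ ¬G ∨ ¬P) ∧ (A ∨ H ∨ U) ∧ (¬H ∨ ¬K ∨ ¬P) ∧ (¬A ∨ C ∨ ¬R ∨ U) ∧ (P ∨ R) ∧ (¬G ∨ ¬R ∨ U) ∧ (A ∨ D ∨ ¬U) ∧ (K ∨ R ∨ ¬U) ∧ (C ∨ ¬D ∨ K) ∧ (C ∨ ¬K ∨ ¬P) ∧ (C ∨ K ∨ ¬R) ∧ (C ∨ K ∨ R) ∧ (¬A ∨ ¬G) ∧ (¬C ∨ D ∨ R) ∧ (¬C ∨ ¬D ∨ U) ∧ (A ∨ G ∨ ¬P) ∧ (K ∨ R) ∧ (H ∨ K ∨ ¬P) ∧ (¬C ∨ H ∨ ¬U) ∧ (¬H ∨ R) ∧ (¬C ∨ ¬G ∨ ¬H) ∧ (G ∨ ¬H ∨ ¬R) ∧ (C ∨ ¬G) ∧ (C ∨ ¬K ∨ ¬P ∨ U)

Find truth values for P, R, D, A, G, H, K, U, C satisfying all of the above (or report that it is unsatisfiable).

Set P = False.
  then (P ∨ R) forces R = True.
Set D = False.
Try A = False:
  (A ∨ D ∨ ¬U) forces U = False.
  (A ∨ H ∨ U) forces H = True.
  (¬G ∨ ¬R ∨ U) forces G = False.
  clause (G ∨ ¬H ∨ ¬R) is falsified — backtrack.
So A = True.
  then (¬A ∨ ¬G) forces G = False.
  then (G ∨ ¬H ∨ ¬R) forces H = False.
Set K = False.
  then (C ∨ K ∨ ¬R) forces C = True.
  then (¬C ∨ H ∨ ¬U) forces U = False.
All clauses satisfied.

P: False, R: True, D: False, A: True, G: False, H: False, K: False, U: False, C: True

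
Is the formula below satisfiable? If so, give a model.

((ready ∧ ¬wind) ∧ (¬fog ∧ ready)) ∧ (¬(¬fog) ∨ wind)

Unsatisfiable — no assignment works.

Case fog = True: the conjunct ¬fog is False.
Case fog = False: the formula simplifies to ((ready ∧ ¬wind) ∧ ready) ∧ wind.
  wind = True: the conjunct ¬wind is False.
  wind = False: the conjunct wind is False.
Both cases fail — unsatisfiable.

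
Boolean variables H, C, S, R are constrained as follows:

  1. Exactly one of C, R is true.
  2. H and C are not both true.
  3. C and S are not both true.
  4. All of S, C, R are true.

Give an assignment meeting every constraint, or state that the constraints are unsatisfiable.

Case C = True:
  (1) with C=T forces R = False.
  Constraint (4) is violated (R=F) — contradiction.
Case C = False:
  Constraint (4) is violated (C=F) — contradiction.
Both cases fail — unsatisfiable.

Unsatisfiable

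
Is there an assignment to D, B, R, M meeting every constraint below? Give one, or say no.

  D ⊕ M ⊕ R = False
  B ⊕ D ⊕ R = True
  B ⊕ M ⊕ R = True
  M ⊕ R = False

D = False, B = True, R = False, M = False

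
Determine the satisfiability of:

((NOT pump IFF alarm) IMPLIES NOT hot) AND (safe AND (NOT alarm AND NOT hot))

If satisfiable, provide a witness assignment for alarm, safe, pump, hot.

alarm = False, safe = True, pump = True, hot = False

  (NOT pump IFF alarm) IMPLIES NOT hot = True
    NOT pump IFF alarm = True
      NOT pump = False
    NOT hot = True
  safe AND (NOT alarm AND NOT hot) = True
    NOT alarm AND NOT hot = True
      NOT alarm = True
      NOT hot = True
Both conjuncts True, so the formula holds.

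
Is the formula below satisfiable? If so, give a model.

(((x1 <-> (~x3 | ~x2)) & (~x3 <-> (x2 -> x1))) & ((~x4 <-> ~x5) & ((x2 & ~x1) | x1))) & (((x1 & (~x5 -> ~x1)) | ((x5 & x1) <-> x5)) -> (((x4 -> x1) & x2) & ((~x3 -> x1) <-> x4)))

x1 = True, x2 = True, x3 = False, x4 = True, x5 = True

  ((x1 <-> (~x3 | ~x2)) & (~x3 <-> (x2 -> x1))) & ((~x4 <-> ~x5) & ((x2 & ~x1) | x1)) = True
    (x1 <-> (~x3 | ~x2)) & (~x3 <-> (x2 -> x1)) = True
      x1 <-> (~x3 | ~x2) = True
        ~x3 | ~x2 = True
          ~x3 = True
          ~x2 = False
      ~x3 <-> (x2 -> x1) = True
        ~x3 = True
        x2 -> x1 = True
    (~x4 <-> ~x5) & ((x2 & ~x1) | x1) = True
      ~x4 <-> ~x5 = True
        ~x4 = False
        ~x5 = False
      (x2 & ~x1) | x1 = True
        x2 & ~x1 = False
          ~x1 = False
  ((x1 & (~x5 -> ~x1)) | ((x5 & x1) <-> x5)) -> (((x4 -> x1) & x2) & ((~x3 -> x1) <-> x4)) = True
    (x1 & (~x5 -> ~x1)) | ((x5 & x1) <-> x5) = True
      x1 & (~x5 -> ~x1) = True
        ~x5 -> ~x1 = True
          ~x5 = False
          ~x1 = False
      (x5 & x1) <-> x5 = True
        x5 & x1 = True
    ((x4 -> x1) & x2) & ((~x3 -> x1) <-> x4) = True
      (x4 -> x1) & x2 = True
        x4 -> x1 = True
      (~x3 -> x1) <-> x4 = True
        ~x3 -> x1 = True
          ~x3 = True
Both conjuncts True, so the formula holds.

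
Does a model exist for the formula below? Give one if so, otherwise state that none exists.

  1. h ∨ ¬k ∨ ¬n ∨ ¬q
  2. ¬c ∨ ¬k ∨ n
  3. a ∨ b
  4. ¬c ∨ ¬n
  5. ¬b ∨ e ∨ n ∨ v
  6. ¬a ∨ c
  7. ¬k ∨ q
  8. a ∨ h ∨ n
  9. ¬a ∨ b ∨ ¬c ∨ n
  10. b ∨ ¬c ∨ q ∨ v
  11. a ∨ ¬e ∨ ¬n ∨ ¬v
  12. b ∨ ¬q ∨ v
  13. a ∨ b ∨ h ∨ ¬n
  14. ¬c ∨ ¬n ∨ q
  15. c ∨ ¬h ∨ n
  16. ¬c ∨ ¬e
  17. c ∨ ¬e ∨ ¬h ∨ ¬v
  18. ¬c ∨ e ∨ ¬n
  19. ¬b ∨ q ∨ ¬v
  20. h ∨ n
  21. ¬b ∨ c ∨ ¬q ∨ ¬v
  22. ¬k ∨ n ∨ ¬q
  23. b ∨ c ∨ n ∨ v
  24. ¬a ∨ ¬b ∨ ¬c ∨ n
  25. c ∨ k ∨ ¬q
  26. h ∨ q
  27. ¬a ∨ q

c = False, h = True, b = True, n = True, e = False, k = True, q = True, a = False, v = False

Set c = False.
  then (¬a ∨ c) forces a = False.
  then (a ∨ b) forces b = True.
Try h = False:
  (a ∨ h ∨ n) forces n = True.
  (h ∨ q) forces q = True.
  (h ∨ ¬k ∨ ¬n ∨ ¬q) forces k = False.
  clause (c ∨ k ∨ ¬q) is falsified — backtrack.
So h = True.
  then (c ∨ ¬h ∨ n) forces n = True.
Set e = False.
Set k = True.
  then (¬k ∨ q) forces q = True.
  then (¬b ∨ c ∨ ¬q ∨ ¬v) forces v = False.
All clauses satisfied.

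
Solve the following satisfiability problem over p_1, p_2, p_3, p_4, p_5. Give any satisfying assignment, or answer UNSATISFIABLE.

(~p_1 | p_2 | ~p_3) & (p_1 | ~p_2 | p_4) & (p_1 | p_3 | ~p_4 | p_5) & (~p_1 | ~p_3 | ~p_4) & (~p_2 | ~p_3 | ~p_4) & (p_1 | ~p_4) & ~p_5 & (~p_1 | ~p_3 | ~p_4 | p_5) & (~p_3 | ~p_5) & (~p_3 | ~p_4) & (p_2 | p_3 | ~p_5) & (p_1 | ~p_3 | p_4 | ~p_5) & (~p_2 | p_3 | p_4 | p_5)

Unit clause (~p_5) forces p_5 = False.
Set p_1 = True.
Set p_2 = True.
Set p_3 = True.
  then (~p_1 | ~p_3 | ~p_4) forces p_4 = False.
All clauses satisfied.

p_1 = True; p_2 = True; p_3 = True; p_4 = False; p_5 = False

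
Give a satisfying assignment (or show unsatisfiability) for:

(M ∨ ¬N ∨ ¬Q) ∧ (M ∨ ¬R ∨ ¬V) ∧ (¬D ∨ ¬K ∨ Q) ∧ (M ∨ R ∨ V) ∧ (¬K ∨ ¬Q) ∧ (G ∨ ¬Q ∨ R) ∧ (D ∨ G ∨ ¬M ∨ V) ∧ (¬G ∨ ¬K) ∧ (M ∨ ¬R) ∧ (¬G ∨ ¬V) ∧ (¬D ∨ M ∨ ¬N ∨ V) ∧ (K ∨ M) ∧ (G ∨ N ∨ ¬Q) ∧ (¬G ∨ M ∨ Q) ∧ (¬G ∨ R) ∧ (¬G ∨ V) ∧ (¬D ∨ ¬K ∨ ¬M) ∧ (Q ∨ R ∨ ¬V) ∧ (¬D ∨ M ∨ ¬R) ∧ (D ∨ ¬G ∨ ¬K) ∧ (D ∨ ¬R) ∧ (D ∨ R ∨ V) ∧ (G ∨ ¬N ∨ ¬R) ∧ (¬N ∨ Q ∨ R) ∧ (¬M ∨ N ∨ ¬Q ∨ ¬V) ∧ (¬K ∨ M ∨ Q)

Try D = False:
  (D ∨ ¬R) forces R = False.
  (¬G ∨ R) forces G = False.
  (G ∨ ¬Q ∨ R) forces Q = False.
  (Q ∨ R ∨ ¬V) forces V = False.
  clause (D ∨ R ∨ V) is falsified — backtrack.
So D = True.
Set N = False.
Set R = True.
  then (M ∨ ¬R) forces M = True.
  then (¬D ∨ ¬K ∨ ¬M) forces K = False.
Try Q = True:
  (G ∨ N ∨ ¬Q) forces G = True.
  (¬G ∨ ¬V) forces V = False.
  clause (¬G ∨ V) is falsified — backtrack.
So Q = False.
Try G = True:
  (¬G ∨ ¬V) forces V = False.
  clause (¬G ∨ V) is falsified — backtrack.
So G = False.
Set V = False.
All clauses satisfied.

D = True, N = False, R = True, K = False, Q = False, M = True, G = False, V = False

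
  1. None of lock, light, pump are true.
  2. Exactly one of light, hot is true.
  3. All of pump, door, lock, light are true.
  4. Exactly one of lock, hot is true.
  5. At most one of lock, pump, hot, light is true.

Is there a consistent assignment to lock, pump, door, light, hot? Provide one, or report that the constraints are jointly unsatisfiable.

Unsatisfiable — no assignment works.

Case lock = True:
  Constraint (1) is violated (lock=T) — contradiction.
Case lock = False:
  Constraint (3) is violated (lock=F) — contradiction.
Both cases fail — unsatisfiable.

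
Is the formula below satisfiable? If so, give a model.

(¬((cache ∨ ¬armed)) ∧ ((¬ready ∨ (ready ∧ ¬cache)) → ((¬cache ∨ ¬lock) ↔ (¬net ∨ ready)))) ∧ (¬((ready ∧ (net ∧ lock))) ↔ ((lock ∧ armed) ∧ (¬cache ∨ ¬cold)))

lock = True; net = False; armed = True; ready = True; cache = False; cold = True

  ¬((cache ∨ ¬armed)) ∧ ((¬ready ∨ (ready ∧ ¬cache)) → ((¬cache ∨ ¬lock) ↔ (¬net ∨ ready))) = True
    ¬((cache ∨ ¬armed)) = True
      cache ∨ ¬armed = False
        ¬armed = False
    (¬ready ∨ (ready ∧ ¬cache)) → ((¬cache ∨ ¬lock) ↔ (¬net ∨ ready)) = True
      ¬ready ∨ (ready ∧ ¬cache) = True
        ¬ready = False
        ready ∧ ¬cache = True
          ¬cache = True
      (¬cache ∨ ¬lock) ↔ (¬net ∨ ready) = True
        ¬cache ∨ ¬lock = True
          ¬cache = True
          ¬lock = False
        ¬net ∨ ready = True
          ¬net = True
  ¬((ready ∧ (net ∧ lock))) ↔ ((lock ∧ armed) ∧ (¬cache ∨ ¬cold)) = True
    ¬((ready ∧ (net ∧ lock))) = True
      ready ∧ (net ∧ lock) = False
        net ∧ lock = False
    (lock ∧ armed) ∧ (¬cache ∨ ¬cold) = True
      lock ∧ armed = True
      ¬cache ∨ ¬cold = True
        ¬cache = True
        ¬cold = False
Both conjuncts True, so the formula holds.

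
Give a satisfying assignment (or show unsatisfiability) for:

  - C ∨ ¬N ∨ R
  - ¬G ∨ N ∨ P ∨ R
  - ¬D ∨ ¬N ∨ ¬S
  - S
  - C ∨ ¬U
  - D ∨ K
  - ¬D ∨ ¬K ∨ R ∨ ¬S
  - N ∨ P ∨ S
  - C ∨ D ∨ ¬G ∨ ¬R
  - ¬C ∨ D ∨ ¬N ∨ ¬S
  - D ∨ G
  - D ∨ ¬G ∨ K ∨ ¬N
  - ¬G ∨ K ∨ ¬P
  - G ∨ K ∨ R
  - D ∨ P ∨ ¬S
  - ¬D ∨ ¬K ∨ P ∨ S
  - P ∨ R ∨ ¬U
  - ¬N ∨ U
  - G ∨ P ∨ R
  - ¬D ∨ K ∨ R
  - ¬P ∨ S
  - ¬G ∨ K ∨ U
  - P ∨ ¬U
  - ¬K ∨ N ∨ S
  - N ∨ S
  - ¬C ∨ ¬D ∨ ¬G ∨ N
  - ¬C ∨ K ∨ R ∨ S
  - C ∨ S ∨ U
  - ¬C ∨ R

R: True, P: True, G: False, N: False, K: True, C: True, U: True, D: True, S: True

Unit clause (S) forces S = True.
Set R = True.
Set P = True.
Set G = False.
  then (D ∨ G) forces D = True.
  then (¬D ∨ ¬N ∨ ¬S) forces N = False.
Set K = True.
Set C = True.
Set U = True.
All clauses satisfied.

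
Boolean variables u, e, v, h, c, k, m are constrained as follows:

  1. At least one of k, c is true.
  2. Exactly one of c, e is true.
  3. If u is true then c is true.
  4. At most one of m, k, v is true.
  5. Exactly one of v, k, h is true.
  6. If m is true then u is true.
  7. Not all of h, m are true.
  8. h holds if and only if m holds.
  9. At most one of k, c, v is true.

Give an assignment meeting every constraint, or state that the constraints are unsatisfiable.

u = False; e = True; v = False; h = False; c = False; k = True; m = False

  (1) {k, c}: 1 true — at least one ✓
  (2) {c, e}: 1 true — exactly one ✓
  (3) u=F ⇒ c: vacuous ✓
  (4) {m, k, v}: 1 true — at most one ✓
  (5) {v, k, h}: 1 true — exactly one ✓
  (6) m=F ⇒ u: vacuous ✓
  (7) {h, m}: 0/2 true — not all ✓
  (8) h=F, m=F — same ✓
  (9) {k, c, v}: 1 true — at most one ✓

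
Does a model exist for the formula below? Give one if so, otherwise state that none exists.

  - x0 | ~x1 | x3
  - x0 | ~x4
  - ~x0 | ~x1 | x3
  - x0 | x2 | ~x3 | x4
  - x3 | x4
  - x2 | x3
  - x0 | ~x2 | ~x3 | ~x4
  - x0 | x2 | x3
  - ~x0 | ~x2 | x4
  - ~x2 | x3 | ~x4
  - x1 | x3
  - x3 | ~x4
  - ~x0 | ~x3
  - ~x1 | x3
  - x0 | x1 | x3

x0 = False; x1 = True; x2 = True; x3 = True; x4 = False

Try x0 = True:
  (~x0 | ~x3) forces x3 = False.
  (~x0 | ~x1 | x3) forces x1 = False.
  clause (x1 | x3) is falsified — backtrack.
So x0 = False.
  then (x0 | ~x4) forces x4 = False.
  then (x3 | x4) forces x3 = True.
  then (x0 | x2 | ~x3 | x4) forces x2 = True.
Set x1 = True.
All clauses satisfied.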